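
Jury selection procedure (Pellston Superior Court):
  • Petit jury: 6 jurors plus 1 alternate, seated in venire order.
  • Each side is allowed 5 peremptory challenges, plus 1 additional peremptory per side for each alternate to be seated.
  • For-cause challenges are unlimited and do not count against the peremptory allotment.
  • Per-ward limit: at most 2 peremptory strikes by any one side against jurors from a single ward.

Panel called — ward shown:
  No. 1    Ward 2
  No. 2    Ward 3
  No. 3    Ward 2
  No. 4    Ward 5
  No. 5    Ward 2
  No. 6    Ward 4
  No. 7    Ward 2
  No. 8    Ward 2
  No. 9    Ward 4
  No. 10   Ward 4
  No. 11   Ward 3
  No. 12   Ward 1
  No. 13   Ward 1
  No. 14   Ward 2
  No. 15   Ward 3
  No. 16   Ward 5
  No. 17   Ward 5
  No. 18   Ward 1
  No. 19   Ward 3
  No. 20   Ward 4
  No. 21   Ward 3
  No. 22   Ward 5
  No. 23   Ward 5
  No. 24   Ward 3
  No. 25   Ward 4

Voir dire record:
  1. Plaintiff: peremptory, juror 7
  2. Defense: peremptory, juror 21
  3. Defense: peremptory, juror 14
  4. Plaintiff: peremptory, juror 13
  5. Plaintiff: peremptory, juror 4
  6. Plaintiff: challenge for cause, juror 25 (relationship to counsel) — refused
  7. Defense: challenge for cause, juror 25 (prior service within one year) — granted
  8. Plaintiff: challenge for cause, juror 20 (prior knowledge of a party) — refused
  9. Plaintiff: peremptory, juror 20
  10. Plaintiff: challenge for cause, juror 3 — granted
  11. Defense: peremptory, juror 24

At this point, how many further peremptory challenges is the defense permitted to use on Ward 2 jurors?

Defense peremptories so far: #21, #14, #24 — 3 of 6 used, 3 left overall.
Against Ward 2: #14 — 1 used; per-ward cap 2 leaves 1.
Binding limit: min(3, 1) = 1.

1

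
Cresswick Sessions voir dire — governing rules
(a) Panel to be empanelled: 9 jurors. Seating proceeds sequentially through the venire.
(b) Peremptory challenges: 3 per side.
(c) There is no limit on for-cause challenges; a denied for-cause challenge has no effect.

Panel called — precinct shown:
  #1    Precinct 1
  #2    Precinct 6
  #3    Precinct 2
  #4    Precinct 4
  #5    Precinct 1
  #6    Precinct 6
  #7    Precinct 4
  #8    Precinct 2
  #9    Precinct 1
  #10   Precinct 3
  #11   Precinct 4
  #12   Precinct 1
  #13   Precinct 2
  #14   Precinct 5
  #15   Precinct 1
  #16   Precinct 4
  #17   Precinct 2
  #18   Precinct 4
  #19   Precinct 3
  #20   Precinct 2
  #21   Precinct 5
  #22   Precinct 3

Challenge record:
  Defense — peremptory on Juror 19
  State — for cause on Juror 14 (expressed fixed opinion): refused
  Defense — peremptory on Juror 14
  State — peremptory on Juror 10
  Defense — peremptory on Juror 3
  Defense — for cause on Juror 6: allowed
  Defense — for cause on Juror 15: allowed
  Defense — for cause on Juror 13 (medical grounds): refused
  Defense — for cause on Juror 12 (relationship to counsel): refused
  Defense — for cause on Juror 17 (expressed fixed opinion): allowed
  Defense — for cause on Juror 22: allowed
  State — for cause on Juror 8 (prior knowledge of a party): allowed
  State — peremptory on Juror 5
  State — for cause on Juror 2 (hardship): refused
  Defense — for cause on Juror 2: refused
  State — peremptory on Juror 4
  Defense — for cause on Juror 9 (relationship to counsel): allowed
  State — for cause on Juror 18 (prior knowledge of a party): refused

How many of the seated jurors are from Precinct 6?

1

Removed: #3, #4, #5, #6, #8, #9, #10, #14, #15, #17, #19, #22.
Seated jurors 1–9: #1, #2, #7, #11, #12, #13, #16, #18, #20.
Of those, in Precinct 6: #2 → 1.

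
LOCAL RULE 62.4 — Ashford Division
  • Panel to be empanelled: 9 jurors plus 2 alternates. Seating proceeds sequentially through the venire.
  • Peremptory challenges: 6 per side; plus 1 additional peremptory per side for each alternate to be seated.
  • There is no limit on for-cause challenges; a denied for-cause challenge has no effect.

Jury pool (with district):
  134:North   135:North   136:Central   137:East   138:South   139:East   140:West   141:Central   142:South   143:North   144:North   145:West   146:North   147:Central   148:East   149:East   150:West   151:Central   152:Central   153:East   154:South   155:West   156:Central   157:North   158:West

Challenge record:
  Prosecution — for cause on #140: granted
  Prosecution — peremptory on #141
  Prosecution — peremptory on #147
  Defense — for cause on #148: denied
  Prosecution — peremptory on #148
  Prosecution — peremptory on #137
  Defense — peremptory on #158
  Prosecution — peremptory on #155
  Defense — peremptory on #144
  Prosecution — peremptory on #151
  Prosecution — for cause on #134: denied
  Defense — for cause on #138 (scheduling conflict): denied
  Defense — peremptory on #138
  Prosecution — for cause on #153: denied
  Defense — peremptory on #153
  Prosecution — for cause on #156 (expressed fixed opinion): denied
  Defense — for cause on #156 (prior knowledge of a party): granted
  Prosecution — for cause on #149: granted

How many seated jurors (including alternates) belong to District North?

4

Removed: #137, #138, #140, #141, #144, #147, #148, #149, #151, #153, #155, #156, #158.
Seated (11 incl. alternates): #134, #135, #136, #139, #142, #143, #145, #146, #150, #152, #154.
Of those, in District North: #134, #135, #143, #146 → 4.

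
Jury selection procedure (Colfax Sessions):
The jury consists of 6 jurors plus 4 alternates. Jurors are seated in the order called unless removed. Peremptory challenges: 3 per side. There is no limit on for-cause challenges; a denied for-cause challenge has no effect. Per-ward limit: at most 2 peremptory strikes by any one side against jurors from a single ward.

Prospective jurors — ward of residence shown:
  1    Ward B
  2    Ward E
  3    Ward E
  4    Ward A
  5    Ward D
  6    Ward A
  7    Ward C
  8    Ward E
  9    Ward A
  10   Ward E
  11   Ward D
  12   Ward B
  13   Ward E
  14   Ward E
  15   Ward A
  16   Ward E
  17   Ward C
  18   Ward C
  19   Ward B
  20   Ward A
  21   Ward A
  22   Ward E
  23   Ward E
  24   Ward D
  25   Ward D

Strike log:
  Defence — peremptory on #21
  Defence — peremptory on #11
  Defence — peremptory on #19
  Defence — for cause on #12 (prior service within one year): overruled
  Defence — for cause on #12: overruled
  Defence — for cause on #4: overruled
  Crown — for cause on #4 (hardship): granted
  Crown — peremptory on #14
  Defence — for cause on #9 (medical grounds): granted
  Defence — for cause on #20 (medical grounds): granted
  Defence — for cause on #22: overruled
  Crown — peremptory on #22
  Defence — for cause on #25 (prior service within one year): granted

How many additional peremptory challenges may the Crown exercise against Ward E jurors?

Crown peremptories so far: #14, #22 — 2 of 3 used, 1 left overall.
Against Ward E: #14, #22 — 2 used; per-ward cap 2 leaves 0.
Binding limit: min(1, 0) = 0.

0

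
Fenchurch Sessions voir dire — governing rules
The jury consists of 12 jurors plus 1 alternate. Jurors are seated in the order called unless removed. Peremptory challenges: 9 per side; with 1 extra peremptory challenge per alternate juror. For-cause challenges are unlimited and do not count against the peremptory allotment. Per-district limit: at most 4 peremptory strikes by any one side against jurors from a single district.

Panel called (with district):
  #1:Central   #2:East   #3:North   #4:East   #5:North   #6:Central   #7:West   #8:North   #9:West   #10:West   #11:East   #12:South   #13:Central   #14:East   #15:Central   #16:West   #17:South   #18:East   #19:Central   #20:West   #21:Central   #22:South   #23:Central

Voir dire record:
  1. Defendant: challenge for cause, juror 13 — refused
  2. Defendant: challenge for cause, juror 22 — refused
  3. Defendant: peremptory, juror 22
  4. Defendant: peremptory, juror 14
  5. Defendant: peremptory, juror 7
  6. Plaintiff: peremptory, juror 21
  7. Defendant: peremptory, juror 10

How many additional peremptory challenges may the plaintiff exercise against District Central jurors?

3

Plaintiff peremptories so far: #21 — 1 of 10 used, 9 left overall.
Against District Central: #21 — 1 used; per-district cap 4 leaves 3.
Binding limit: min(9, 3) = 3.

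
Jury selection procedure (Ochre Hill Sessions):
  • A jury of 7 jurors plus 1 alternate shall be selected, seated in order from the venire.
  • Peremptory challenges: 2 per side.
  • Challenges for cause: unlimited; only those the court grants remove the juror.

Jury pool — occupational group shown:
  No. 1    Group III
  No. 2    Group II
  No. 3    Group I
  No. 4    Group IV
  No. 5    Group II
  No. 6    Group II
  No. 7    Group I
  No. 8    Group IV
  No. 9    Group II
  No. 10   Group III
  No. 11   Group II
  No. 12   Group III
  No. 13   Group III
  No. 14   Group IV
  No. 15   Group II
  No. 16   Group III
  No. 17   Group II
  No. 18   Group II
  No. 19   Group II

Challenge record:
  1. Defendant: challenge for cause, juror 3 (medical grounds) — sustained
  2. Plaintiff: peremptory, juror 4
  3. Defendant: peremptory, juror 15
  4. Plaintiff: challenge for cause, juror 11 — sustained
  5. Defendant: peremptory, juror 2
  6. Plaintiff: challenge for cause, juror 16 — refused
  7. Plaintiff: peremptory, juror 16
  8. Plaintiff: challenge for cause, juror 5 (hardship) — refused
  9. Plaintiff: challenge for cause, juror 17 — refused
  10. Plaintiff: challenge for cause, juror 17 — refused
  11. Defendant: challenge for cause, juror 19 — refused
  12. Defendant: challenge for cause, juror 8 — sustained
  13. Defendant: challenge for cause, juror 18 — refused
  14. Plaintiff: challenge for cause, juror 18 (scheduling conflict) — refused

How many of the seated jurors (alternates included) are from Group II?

3

Removed: #2, #3, #4, #8, #11, #15, #16.
Seated (8 incl. alternates): #1, #5, #6, #7, #9, #10, #12, #13.
Of those, in Group II: #5, #6, #9 → 3.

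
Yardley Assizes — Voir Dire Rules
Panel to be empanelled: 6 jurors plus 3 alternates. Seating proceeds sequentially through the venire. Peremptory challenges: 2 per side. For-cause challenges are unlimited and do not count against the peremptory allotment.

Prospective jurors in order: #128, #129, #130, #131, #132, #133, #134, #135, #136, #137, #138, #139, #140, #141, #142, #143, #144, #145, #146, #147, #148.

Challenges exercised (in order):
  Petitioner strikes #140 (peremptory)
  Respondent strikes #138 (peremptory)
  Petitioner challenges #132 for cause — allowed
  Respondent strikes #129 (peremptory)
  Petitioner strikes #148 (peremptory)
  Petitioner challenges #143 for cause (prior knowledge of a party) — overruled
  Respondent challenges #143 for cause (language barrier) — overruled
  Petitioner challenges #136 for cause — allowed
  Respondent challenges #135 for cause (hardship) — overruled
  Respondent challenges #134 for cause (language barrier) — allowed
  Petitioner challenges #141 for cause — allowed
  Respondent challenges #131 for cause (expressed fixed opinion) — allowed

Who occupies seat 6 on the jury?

139

Removed: #129, #131, #132, #134, #136, #138, #140, #141, #148. (#135, #143 stay — for-cause denied.)
Filling seats in venire order through position 6: #128, #130, #133, #135, #137, #139.
So seat 6 is #139.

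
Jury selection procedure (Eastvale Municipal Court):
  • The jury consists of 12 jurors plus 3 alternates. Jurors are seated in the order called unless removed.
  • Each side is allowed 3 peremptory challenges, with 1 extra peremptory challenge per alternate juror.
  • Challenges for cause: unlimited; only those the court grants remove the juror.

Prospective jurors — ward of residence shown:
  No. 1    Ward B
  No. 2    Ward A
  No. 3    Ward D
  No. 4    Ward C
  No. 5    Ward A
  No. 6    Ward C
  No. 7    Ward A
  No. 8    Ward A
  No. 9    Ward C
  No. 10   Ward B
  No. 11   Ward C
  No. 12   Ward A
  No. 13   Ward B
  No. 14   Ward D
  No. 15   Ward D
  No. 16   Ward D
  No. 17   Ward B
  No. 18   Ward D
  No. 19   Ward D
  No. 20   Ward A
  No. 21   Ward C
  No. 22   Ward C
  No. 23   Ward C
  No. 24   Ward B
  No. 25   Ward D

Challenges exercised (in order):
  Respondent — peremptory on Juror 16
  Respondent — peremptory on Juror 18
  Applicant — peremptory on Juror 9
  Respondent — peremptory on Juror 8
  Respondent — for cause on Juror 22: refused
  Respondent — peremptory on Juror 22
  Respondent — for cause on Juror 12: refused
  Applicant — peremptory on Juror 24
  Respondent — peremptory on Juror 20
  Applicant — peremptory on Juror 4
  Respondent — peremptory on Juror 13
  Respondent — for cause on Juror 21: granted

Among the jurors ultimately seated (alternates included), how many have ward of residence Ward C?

Removed: #4, #8, #9, #13, #16, #18, #20, #21, #22, #24.
Seated (15 incl. alternates): #1, #2, #3, #5, #6, #7, #10, #11, #12, #14, #15, #17, #19, #23, #25.
Of those, in Ward C: #6, #11, #23 → 3.

3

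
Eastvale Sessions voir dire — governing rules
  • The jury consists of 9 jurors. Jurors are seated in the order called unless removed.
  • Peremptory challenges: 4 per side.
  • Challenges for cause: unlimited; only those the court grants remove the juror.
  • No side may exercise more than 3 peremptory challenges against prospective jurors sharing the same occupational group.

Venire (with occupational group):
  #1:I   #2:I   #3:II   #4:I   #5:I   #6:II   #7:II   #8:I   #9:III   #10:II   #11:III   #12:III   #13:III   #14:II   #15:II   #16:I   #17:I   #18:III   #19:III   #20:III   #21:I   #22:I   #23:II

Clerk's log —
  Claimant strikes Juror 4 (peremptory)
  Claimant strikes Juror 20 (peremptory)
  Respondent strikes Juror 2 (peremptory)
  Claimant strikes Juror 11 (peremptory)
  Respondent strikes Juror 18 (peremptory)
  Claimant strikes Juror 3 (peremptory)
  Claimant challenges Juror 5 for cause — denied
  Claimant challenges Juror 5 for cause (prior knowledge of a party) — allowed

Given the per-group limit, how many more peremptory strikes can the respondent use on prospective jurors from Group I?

Respondent peremptories so far: #2, #18 — 2 of 4 used, 2 left overall.
Against Group I: #2 — 1 used; per-group cap 3 leaves 2.
Binding limit: min(2, 2) = 2.

2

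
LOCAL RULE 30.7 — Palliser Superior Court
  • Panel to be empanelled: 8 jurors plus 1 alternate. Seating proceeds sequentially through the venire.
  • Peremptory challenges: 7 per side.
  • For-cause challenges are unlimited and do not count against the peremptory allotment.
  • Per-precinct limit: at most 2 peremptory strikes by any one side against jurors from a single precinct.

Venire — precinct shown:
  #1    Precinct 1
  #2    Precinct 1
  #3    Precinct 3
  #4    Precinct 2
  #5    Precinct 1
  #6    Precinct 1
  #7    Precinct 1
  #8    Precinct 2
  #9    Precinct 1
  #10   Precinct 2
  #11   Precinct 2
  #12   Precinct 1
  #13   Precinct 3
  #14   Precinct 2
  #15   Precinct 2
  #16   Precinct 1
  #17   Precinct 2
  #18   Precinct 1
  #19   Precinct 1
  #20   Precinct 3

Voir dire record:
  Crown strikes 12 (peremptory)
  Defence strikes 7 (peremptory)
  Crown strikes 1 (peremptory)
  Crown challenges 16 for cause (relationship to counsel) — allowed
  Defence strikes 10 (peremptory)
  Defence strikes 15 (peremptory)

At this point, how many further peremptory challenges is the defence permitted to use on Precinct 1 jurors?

1

Defence peremptories so far: #7, #10, #15 — 3 of 7 used, 4 left overall.
Against Precinct 1: #7 — 1 used; per-precinct cap 2 leaves 1.
Binding limit: min(4, 1) = 1.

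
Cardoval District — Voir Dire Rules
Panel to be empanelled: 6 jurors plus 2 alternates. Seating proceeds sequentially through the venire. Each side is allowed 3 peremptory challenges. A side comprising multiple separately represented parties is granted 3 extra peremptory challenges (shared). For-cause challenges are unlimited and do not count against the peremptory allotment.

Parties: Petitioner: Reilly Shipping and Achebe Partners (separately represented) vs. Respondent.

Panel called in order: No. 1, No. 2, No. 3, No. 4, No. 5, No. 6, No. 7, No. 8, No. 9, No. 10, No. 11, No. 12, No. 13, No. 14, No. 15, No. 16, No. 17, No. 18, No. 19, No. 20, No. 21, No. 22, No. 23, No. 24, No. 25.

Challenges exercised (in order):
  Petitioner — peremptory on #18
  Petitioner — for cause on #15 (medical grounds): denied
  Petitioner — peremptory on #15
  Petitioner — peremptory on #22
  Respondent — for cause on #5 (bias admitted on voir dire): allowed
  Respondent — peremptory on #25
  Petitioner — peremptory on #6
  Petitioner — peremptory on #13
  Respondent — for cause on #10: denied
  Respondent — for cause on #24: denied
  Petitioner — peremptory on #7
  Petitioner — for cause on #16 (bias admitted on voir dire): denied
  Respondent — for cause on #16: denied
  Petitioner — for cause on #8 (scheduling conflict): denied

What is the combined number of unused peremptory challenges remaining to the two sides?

2

Petitioner allotment: 3 base + 3 multi-party = 6. Respondent allotment: 3.
Petitioner peremptories used: #18, #15, #22, #6, #13, #7 — 6 (for-cause on #15, #16, #8 don't count).
Respondent peremptories used: #25 — 1 (for-cause on #5, #10, #24, #16 don't count).
Remaining: (6 − 6) + (3 − 1) = 2.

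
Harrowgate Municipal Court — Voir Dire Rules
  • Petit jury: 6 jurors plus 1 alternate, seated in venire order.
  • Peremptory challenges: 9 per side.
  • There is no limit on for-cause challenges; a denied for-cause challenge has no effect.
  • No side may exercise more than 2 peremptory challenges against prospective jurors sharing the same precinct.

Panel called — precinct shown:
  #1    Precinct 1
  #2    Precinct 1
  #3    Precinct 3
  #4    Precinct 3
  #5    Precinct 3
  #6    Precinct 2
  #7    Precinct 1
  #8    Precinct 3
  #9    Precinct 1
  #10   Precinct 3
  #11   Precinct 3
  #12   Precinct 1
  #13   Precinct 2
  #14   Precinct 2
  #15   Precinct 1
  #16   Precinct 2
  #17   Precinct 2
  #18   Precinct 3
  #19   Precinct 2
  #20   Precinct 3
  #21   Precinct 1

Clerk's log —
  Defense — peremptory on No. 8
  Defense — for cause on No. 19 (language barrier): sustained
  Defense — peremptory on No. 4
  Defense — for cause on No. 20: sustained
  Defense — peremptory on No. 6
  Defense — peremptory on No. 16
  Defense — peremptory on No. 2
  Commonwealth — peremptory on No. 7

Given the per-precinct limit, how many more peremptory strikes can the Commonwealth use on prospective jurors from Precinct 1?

Commonwealth peremptories so far: #7 — 1 of 9 used, 8 left overall.
Against Precinct 1: #7 — 1 used; per-precinct cap 2 leaves 1.
Binding limit: min(8, 1) = 1.

1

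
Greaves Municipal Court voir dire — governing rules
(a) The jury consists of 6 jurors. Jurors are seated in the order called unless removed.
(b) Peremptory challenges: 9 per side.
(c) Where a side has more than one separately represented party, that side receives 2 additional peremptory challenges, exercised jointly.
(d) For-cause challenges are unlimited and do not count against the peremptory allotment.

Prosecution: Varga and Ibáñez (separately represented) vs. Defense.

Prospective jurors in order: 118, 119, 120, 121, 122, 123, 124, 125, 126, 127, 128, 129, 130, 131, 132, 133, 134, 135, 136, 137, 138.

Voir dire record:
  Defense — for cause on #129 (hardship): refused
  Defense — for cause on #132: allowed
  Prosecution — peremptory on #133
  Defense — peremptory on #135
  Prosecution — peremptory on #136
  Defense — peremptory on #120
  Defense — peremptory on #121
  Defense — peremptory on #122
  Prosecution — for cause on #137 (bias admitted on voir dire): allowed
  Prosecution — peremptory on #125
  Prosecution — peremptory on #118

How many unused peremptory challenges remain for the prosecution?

7

Prosecution allotment: 9 base + 2 multi-party = 11.
Prosecution peremptories used: #133, #136, #125, #118 — 4 (the for-cause on #137 doesn't count).
Remaining: 11 − 4 = 7.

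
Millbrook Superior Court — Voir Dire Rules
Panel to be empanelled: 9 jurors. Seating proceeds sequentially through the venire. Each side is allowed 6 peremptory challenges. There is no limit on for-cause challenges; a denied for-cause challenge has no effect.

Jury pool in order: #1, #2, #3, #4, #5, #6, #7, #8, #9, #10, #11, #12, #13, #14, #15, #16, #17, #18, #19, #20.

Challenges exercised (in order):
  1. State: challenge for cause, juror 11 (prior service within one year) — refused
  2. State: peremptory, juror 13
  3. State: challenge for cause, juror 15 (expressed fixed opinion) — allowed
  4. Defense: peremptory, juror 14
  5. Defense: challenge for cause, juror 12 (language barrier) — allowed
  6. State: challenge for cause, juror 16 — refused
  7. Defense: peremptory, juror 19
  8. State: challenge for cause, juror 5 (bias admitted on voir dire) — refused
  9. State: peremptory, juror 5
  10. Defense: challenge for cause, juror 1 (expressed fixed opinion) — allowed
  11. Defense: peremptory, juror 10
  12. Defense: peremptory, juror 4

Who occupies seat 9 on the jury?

Removed: #1, #4, #5, #10, #12, #13, #14, #15, #19. (#11, #16 stay — for-cause denied.)
Seating in order: seats 1–9 → #2, #3, #6, #7, #8, #9, #11, #16, #17.
So seat 9 is #17.

17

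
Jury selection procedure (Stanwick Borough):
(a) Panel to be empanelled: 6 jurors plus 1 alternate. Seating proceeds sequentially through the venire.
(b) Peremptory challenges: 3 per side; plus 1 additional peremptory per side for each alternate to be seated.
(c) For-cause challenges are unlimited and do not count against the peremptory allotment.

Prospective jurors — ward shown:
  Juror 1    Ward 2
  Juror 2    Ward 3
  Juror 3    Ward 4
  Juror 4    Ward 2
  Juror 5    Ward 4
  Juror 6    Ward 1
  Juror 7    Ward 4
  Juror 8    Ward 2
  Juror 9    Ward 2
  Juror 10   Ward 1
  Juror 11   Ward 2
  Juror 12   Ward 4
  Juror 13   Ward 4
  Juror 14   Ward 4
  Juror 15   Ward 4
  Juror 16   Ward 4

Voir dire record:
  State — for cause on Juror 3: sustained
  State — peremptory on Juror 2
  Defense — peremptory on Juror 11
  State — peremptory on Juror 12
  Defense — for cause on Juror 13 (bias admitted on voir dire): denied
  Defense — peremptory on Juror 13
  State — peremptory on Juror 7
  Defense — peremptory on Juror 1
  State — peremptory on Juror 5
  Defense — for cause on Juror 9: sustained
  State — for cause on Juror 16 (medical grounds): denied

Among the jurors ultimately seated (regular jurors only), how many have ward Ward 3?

0

Removed: #1, #2, #3, #5, #7, #9, #11, #12, #13.
Seated jurors 1–6: #4, #6, #8, #10, #14, #15 (alternates #16 not counted).
None of those are in Ward 3 → 0.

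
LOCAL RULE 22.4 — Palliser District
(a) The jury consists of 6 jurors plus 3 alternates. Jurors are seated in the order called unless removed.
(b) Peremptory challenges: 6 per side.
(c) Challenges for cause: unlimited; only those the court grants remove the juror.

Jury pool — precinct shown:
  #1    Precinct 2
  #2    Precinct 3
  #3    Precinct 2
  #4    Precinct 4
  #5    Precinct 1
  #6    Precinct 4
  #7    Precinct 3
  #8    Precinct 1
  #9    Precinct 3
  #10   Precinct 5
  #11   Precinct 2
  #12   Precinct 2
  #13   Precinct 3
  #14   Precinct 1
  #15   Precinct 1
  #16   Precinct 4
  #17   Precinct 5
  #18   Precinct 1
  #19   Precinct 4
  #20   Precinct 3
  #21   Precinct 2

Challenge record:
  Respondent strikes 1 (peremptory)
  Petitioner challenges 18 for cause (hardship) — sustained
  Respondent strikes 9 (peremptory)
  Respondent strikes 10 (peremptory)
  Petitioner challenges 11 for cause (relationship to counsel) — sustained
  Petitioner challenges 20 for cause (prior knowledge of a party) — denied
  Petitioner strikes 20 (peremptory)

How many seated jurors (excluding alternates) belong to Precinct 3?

2

Removed: #1, #9, #10, #11, #18, #20.
Seated jurors 1–6: #2, #3, #4, #5, #6, #7 (alternates #8, #12, #13 not counted).
Of those, in Precinct 3: #2, #7 → 2.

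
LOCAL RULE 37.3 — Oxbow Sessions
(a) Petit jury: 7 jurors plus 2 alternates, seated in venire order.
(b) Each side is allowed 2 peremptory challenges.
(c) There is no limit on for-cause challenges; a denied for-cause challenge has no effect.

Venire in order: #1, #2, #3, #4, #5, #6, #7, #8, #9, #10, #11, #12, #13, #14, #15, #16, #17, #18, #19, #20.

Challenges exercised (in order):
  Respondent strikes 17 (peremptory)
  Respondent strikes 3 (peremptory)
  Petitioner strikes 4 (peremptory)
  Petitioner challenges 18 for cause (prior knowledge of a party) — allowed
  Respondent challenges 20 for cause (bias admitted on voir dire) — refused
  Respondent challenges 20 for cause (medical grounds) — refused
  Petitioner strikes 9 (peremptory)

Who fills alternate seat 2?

Removed: #3, #4, #9, #17, #18. (#20 stays — for-cause denied.)
Filling seats in venire order through position 9: #1, #2, #5, #6, #7, #8, #10, #11, #12.
So alternate 2 is #12.

12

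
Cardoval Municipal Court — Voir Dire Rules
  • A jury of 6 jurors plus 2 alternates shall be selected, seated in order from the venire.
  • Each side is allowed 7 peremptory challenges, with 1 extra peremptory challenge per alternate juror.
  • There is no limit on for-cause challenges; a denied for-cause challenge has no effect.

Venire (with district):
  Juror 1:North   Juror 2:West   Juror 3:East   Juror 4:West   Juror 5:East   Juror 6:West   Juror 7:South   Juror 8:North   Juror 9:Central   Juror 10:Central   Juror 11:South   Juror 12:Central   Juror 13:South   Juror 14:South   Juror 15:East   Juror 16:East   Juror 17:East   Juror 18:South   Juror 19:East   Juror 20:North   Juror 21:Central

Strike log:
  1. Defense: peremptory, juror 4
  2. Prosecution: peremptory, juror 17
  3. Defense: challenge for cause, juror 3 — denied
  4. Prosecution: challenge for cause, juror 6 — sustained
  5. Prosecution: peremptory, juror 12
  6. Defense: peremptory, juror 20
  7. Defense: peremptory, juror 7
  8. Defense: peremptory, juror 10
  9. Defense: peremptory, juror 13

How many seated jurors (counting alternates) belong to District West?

Removed: #4, #6, #7, #10, #12, #13, #17, #20.
Seated (8 incl. alternates): #1, #2, #3, #5, #8, #9, #11, #14.
Of those, in District West: #2 → 1.

1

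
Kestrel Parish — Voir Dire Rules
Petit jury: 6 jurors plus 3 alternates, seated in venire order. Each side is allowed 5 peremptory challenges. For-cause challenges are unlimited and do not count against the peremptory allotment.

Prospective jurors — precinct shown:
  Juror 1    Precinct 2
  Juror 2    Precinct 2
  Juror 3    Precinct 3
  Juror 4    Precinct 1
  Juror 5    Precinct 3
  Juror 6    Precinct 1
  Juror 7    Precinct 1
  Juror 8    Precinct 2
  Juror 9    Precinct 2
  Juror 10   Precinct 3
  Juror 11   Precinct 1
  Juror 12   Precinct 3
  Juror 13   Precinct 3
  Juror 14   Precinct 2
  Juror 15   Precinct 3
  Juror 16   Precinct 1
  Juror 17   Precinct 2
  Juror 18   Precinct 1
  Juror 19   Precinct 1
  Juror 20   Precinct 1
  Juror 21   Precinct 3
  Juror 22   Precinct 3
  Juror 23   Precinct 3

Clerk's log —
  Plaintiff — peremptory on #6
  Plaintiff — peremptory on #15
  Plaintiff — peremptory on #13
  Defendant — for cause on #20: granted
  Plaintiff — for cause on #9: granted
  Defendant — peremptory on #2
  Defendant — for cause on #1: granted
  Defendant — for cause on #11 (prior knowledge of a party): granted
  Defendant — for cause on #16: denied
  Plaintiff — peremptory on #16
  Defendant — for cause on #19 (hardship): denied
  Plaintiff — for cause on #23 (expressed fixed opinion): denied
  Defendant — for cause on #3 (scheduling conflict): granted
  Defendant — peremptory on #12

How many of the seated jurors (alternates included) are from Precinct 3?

Removed: #1, #2, #3, #6, #9, #11, #12, #13, #15, #16, #20.
Seated (9 incl. alternates): #4, #5, #7, #8, #10, #14, #17, #18, #19.
Of those, in Precinct 3: #5, #10 → 2.

2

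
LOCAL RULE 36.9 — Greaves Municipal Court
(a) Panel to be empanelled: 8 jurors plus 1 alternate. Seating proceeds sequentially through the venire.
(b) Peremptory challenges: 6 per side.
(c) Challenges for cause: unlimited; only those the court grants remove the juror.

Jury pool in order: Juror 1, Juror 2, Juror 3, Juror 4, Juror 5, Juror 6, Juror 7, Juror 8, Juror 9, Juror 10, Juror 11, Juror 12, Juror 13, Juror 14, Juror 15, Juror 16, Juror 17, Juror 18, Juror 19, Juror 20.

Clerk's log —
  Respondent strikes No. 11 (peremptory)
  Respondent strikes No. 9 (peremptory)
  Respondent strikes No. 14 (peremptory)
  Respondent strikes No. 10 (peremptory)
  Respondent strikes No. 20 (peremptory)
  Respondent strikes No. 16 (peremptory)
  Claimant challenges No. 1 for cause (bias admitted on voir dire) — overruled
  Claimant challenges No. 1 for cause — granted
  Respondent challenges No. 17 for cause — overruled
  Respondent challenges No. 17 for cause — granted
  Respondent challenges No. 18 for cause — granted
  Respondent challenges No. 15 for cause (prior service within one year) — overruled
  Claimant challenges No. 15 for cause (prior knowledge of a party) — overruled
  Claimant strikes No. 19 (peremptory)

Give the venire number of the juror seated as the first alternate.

13

Removed: #1, #9, #10, #11, #14, #16, #17, #18, #19, #20. (#15 stays — for-cause denied.)
Seating in order: seats 1–8 → #2, #3, #4, #5, #6, #7, #8, #12; alternates → #13.
So alternate 1 is #13.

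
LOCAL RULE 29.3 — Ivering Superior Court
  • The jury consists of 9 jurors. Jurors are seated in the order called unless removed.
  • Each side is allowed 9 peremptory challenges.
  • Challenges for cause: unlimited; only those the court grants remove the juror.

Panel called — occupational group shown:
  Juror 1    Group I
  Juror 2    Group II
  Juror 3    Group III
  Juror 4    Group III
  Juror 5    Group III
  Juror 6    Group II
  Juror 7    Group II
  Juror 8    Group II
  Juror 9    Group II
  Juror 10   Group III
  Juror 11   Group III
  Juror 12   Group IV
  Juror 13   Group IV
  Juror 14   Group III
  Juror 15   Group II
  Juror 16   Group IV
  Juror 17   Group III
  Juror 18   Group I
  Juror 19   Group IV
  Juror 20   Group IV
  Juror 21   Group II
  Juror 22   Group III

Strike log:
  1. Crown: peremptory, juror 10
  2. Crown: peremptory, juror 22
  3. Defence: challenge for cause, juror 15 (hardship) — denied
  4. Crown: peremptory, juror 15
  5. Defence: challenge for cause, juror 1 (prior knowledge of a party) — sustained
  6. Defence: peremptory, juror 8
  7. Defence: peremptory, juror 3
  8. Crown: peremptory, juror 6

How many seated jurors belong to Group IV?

2

Removed: #1, #3, #6, #8, #10, #15, #22.
Seated jurors 1–9: #2, #4, #5, #7, #9, #11, #12, #13, #14.
Of those, in Group IV: #12, #13 → 2.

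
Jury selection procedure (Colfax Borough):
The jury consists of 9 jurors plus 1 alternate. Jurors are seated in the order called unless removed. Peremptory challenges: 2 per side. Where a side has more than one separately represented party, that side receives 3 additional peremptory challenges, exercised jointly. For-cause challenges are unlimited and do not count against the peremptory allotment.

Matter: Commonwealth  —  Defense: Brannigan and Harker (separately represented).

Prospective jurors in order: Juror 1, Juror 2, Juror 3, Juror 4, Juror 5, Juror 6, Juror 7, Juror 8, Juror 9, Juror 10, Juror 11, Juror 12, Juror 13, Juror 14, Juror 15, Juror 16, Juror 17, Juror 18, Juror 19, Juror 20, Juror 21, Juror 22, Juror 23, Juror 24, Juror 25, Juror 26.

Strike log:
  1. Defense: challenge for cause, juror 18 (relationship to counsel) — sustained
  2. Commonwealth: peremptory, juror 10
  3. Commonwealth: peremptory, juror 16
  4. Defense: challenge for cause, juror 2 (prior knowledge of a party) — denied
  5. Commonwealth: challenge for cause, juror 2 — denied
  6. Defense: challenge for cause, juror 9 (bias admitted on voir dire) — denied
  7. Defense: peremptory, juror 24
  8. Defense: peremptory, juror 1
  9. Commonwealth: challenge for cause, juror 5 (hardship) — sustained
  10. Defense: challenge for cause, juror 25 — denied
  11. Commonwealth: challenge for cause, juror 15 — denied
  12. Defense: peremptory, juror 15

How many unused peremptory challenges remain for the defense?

2

Defense allotment: 2 base + 3 multi-party = 5.
Defense peremptories used: #24, #1, #15 — 3 (for-cause on #18, #2, #9, #25 don't count).
Remaining: 5 − 3 = 2.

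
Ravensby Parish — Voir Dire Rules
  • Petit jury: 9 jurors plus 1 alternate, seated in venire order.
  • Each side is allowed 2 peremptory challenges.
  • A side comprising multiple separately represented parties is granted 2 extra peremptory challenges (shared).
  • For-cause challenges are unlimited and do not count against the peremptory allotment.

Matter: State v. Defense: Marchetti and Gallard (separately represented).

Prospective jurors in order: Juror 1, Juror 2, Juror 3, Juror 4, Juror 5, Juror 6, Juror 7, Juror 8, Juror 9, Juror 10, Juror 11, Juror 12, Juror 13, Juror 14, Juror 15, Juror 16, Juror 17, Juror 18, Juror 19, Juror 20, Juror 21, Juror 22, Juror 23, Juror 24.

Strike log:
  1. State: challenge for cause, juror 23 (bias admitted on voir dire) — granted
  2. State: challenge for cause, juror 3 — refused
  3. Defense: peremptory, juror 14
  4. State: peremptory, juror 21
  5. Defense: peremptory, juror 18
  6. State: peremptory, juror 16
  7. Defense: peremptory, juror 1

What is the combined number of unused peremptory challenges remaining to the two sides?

State allotment: 2. Defense allotment: 2 base + 2 multi-party = 4.
State peremptories used: #21, #16 — 2 (for-cause on #23, #3 don't count).
Defense peremptories used: #14, #18, #1 — 3.
Remaining: (2 − 2) + (4 − 3) = 1.

1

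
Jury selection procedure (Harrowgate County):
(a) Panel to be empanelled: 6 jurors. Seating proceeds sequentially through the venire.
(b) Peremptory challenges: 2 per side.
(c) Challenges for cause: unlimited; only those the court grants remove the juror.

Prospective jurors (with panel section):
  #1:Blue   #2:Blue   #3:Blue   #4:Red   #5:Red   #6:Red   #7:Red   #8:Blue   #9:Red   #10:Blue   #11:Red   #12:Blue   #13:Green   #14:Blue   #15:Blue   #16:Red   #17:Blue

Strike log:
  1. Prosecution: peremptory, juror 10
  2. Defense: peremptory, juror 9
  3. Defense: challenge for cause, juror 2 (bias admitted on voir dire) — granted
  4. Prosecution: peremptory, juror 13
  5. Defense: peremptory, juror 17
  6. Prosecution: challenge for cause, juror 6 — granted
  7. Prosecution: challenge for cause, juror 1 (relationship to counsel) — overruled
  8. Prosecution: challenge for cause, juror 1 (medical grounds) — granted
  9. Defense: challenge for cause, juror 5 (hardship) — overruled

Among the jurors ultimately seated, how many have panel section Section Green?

Removed: #1, #2, #6, #9, #10, #13, #17.
Seated jurors 1–6: #3, #4, #5, #7, #8, #11.
None of those are in Section Green → 0.

0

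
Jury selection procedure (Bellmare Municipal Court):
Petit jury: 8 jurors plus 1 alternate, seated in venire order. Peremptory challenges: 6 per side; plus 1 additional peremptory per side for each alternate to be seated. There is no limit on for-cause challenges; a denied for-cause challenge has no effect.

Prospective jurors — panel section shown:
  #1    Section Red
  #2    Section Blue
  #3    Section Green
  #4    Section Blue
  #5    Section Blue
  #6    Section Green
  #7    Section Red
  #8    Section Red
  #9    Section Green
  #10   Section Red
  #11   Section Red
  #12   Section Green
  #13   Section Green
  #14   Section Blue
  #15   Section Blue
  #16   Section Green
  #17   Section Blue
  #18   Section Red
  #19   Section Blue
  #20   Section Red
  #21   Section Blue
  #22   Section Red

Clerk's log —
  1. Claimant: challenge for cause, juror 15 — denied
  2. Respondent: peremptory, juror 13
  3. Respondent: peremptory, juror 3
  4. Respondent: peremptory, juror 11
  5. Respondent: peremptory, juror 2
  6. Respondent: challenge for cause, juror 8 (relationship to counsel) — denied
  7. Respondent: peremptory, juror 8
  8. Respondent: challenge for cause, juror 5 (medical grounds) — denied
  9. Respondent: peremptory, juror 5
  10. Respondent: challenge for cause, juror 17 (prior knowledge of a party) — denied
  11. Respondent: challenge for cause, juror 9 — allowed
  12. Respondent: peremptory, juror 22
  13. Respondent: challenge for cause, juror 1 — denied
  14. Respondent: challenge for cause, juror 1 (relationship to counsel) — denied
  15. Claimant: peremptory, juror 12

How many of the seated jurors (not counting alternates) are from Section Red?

3

Removed: #2, #3, #5, #8, #9, #11, #12, #13, #22.
Seated jurors 1–8: #1, #4, #6, #7, #10, #14, #15, #16 (alternates #17 not counted).
Of those, in Section Red: #1, #7, #10 → 3.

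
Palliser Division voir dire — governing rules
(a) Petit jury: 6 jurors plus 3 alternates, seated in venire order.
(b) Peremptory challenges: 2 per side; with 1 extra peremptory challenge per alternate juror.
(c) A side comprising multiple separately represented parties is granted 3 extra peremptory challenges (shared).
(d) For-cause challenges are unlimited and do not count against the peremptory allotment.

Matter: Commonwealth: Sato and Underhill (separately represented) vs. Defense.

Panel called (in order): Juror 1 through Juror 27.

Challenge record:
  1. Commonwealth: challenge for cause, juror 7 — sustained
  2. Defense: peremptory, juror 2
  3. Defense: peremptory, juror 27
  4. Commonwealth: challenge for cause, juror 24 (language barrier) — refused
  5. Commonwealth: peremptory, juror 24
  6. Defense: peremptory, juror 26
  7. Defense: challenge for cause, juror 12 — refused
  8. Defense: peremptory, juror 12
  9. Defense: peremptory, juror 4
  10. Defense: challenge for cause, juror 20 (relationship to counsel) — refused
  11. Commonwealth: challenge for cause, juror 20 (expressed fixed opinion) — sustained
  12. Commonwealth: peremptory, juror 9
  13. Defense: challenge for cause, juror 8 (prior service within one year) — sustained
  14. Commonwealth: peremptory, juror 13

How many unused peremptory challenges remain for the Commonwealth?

Commonwealth allotment: 2 base + 1 × 3 alternates + 3 multi-party = 8.
Commonwealth peremptories used: #24, #9, #13 — 3 (for-cause on #7, #24, #20 don't count).
Remaining: 8 − 3 = 5.

5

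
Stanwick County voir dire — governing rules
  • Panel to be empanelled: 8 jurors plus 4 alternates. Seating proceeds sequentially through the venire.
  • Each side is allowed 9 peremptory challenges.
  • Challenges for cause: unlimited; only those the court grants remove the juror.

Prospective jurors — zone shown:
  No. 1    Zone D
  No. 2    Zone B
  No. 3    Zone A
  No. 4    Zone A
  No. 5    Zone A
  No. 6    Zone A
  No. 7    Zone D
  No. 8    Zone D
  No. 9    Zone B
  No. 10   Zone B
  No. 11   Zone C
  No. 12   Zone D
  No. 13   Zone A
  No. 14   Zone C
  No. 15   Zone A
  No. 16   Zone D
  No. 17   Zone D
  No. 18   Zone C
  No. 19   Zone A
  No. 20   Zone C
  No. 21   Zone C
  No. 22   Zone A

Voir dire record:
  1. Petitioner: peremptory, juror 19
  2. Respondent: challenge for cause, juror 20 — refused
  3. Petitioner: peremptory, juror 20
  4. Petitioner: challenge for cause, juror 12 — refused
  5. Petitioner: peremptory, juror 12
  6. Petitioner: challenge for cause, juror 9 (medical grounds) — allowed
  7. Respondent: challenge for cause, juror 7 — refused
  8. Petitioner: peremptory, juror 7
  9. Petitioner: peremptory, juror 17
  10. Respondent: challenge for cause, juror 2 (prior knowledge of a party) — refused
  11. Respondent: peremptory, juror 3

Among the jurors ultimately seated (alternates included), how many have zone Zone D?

Removed: #3, #7, #9, #12, #17, #19, #20.
Seated (12 incl. alternates): #1, #2, #4, #5, #6, #8, #10, #11, #13, #14, #15, #16.
Of those, in Zone D: #1, #8, #16 → 3.

3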